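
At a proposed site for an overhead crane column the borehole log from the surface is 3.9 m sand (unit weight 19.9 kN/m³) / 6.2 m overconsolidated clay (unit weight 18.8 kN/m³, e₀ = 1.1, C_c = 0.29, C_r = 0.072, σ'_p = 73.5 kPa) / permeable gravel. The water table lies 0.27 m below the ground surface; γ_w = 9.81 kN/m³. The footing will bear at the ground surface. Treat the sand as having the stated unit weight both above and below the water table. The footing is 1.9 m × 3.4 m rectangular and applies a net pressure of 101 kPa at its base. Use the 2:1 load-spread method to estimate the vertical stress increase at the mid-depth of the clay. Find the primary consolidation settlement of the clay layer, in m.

S_c ≈ 0.0216 m

Mid-depth of clay below the ground surface: z = 3.9 + 6.2/2 = 7 m.
Total vertical stress at mid-clay: σ_v = 19.9×3.9 + 18.8×3.1 = 135.89 kPa.
Pore pressure: u = 9.81×(7 − 0.27) = 66.021 kPa.
Initial effective stress: σ'_0 = σ_v − u = 135.89 − 66.021 = 69.869 kPa.
Stress increase at mid-clay by the 2:1 spreading method:
Δσ = qBL/((B+z)(L+z)) = 101×1.9×3.4/((1.9+7)(3.4+7)) = 7.049 kPa
Final effective stress: σ'_f = 69.869 + 7.049 = 76.918 kPa.
σ'_f = 76.918 > σ'_p = 73.5 kPa, so the stress path crosses the preconsolidation pressure — recompression up to σ'_p, then virgin compression beyond:
S_c = H/(1+e₀)·[C_r·log₁₀(σ'_p/σ'_0) + C_c·log₁₀(σ'_f/σ'_p)]
    = 6.2/2.1 × [0.072×log₁₀(73.5/69.869) + 0.29×log₁₀(76.918/73.5)]
    = 2.9524 × [0.0015842 + 0.0057248] = 0.02158 m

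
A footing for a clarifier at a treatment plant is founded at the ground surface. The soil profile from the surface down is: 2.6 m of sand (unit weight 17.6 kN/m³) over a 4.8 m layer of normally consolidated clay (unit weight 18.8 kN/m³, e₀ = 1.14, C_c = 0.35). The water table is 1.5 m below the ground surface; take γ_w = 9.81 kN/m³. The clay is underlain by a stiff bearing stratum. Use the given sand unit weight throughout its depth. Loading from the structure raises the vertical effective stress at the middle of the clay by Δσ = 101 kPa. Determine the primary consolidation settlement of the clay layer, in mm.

Mid-depth of clay below the ground surface: z = 2.6 + 4.8/2 = 5 m.
Total vertical stress at mid-clay: σ_v = 17.6×2.6 + 18.8×2.4 = 90.88 kPa.
Pore pressure: u = 9.81×(5 − 1.5) = 34.335 kPa.
Initial effective stress: σ'_0 = σ_v − u = 90.88 − 34.335 = 56.545 kPa.
Final effective stress: σ'_f = σ'_0 + Δσ = 56.545 + 101 = 157.55 kPa.
Normally consolidated clay, so the full stress increment lies on the virgin compression line:
S_c = C_c·H/(1+e₀)·log₁₀(σ'_f/σ'_0) = 0.35×4.8/(1+1.14)×log₁₀(157.55/56.545)
    = 0.78505 × 0.44502 = 0.3494 m

S_c ≈ 349 mm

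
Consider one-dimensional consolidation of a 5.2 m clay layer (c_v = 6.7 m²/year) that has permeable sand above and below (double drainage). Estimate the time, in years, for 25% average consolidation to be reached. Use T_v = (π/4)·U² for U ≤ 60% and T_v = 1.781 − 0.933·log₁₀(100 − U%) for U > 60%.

t ≈ 0.0495 years

Drainage path length: H_d = H/2 = 2.6 m (double drainage).
U ≤ 60%: T_v = (π/4)·U² = (π/4)×0.25² = 0.049087.
t = T_v·H_d²/c_v = 0.049087×2.6²/6.7 = 0.04953 years.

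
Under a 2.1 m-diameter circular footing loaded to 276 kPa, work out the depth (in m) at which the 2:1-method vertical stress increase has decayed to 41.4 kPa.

2:1 spreading — at depth z the loaded area has grown by z in each plan dimension:
qD²/(D+z)² = Δσ_z ⇒ z = D(√(q/Δσ_z) − 1) = 2.1×(√(276/41.4) − 1) = 3.322 m

z ≈ 3.32 m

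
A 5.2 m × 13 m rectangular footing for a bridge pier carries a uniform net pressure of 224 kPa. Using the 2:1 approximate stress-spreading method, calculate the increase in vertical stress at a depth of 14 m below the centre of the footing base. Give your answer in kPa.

Δσ_z ≈ 29.2 kPa

By the 2:1 method the load spreads at 1 horizontal : 2 vertical, so at depth z the loaded area has grown by z in each plan dimension:
Δσ = qBL/((B+z)(L+z)) = 224×5.2×13/((5.2+14)(13+14)) = 29.21 kPa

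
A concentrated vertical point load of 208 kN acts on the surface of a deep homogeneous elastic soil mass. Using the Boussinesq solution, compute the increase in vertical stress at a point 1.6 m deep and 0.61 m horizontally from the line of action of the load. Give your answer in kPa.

Δσ_z ≈ 27.6 kPa

Boussinesq vertical stress below a point load on an elastic half-space:
Δσ_z = 3P/(2πz²) · [1 + (r/z)²]^(−5/2)
r/z = 0.61/1.6 = 0.38125; [1+(r/z)²]^(−5/2) = 0.71228.
Δσ_z = 3×208/(2π×1.6²) × 0.71228 = 38.794 × 0.71228 = 27.63 kPa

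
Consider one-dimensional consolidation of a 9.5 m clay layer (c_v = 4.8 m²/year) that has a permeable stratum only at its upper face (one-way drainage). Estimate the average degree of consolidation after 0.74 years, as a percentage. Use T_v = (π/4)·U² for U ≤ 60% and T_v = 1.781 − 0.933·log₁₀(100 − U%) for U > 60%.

U ≈ 22.4 %

Drainage path length: H_d = H = 9.5 m (single drainage).
T_v = c_v·t/H_d² = 4.8×0.74/9.5² = 0.039357.
T_v = 0.039357 corresponds to the U ≤ 60% branch:
U = √(4T_v/π) = 0.2239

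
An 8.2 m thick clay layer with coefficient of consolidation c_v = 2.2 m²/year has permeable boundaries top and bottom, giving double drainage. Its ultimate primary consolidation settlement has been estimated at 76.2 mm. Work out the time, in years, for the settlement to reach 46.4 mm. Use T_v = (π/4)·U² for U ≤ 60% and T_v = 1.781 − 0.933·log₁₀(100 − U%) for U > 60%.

t ≈ 2.26 years

Drainage path length: H_d = H/2 = 4.1 m (double drainage).
U = S(t)/S_ult = 46.4/76.2 = 0.6089.
U > 60%: T_v = 1.781 − 0.933·log₁₀(100 − 60.892) = 0.29542.
t = T_v·H_d²/c_v = 0.29542×4.1²/2.2 = 2.257 years.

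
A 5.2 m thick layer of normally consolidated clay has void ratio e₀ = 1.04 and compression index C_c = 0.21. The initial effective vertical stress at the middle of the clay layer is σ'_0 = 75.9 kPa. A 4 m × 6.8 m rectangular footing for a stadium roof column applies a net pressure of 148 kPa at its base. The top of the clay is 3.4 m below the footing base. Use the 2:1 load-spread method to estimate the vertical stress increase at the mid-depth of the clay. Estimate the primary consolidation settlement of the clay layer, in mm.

Mid-depth of clay below the footing base: z = 3.4 + 5.2/2 = 6 m.
Stress increase at mid-clay by the 2:1 spreading method:
Δσ = qBL/((B+z)(L+z)) = 148×4×6.8/((4+6)(6.8+6)) = 31.45 kPa
Final effective stress: σ'_f = σ'_0 + Δσ = 75.9 + 31.45 = 107.35 kPa.
Normally consolidated clay, so the full stress increment lies on the virgin compression line:
S_c = C_c·H/(1+e₀)·log₁₀(σ'_f/σ'_0) = 0.21×5.2/(1+1.04)×log₁₀(107.35/75.9)
    = 0.53529 × 0.15056 = 0.08059 m

S_c ≈ 80.6 mm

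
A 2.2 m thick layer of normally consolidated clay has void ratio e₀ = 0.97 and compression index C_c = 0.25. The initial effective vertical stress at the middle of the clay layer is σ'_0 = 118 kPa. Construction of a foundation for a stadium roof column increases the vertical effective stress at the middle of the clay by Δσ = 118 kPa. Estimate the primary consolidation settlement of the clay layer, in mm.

Final effective stress: σ'_f = σ'_0 + Δσ = 118 + 118 = 236 kPa.
Normally consolidated clay, so the full stress increment lies on the virgin compression line:
S_c = C_c·H/(1+e₀)·log₁₀(σ'_f/σ'_0) = 0.25×2.2/(1+0.97)×log₁₀(236/118)
    = 0.27919 × 0.30103 = 0.08404 m

S_c ≈ 84 mm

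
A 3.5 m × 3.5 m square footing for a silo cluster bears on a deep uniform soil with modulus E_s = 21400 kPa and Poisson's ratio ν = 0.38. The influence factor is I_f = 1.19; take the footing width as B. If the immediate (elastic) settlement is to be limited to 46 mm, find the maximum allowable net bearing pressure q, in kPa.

S_e = q·B·(1−ν²)/E_s · I_f  ⇒  q = S_e·E_s / (B·(1−ν²)·I_f).
q = 0.046 × 21400 / (3.5 × 0.8556 × 1.19) = 276.2 kPa

q ≈ 276 kPa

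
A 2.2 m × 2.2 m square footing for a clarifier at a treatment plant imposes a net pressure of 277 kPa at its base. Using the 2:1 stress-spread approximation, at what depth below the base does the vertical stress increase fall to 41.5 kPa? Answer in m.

2:1 spreading — at depth z the loaded area has grown by z in each plan dimension:
qB²/(B+z)² = Δσ_z ⇒ z = B(√(q/Δσ_z) − 1) = 2.2×(√(277/41.5) − 1) = 3.484 m

z ≈ 3.48 m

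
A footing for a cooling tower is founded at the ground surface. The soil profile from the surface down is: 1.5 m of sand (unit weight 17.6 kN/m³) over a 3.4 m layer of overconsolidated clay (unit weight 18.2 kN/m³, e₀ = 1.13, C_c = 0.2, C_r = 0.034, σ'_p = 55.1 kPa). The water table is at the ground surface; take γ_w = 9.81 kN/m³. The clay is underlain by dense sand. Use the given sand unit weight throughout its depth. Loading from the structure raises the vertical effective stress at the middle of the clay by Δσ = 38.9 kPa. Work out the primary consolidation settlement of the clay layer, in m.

Mid-depth of clay below the ground surface: z = 1.5 + 3.4/2 = 3.2 m.
Total vertical stress at mid-clay: σ_v = 17.6×1.5 + 18.2×1.7 = 57.34 kPa.
Pore pressure: u = 9.81×(3.2 − 0) = 31.392 kPa.
Initial effective stress: σ'_0 = σ_v − u = 57.34 − 31.392 = 25.948 kPa.
Final effective stress: σ'_f = 25.948 + 38.9 = 64.848 kPa.
σ'_f = 64.848 > σ'_p = 55.1 kPa, so the stress path crosses the preconsolidation pressure — recompression up to σ'_p, then virgin compression beyond:
S_c = H/(1+e₀)·[C_r·log₁₀(σ'_p/σ'_0) + C_c·log₁₀(σ'_f/σ'_p)]
    = 3.4/2.13 × [0.034×log₁₀(55.1/25.948) + 0.2×log₁₀(64.848/55.1)]
    = 1.5962 × [0.01112 + 0.014149] = 0.04033 m

S_c ≈ 0.0403 m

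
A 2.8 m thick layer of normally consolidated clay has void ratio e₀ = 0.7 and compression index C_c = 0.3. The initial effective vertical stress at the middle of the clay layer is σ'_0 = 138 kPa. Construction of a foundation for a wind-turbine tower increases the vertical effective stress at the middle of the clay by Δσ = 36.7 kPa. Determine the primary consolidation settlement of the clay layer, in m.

Final effective stress: σ'_f = σ'_0 + Δσ = 138 + 36.7 = 174.7 kPa.
Normally consolidated clay, so the full stress increment lies on the virgin compression line:
S_c = C_c·H/(1+e₀)·log₁₀(σ'_f/σ'_0) = 0.3×2.8/(1+0.7)×log₁₀(174.7/138)
    = 0.49412 × 0.10241 = 0.0506 m

S_c ≈ 0.0506 m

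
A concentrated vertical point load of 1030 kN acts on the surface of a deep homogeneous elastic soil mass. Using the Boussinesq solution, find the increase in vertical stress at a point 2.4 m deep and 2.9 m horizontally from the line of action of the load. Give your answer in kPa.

Boussinesq vertical stress below a point load on an elastic half-space:
Δσ_z = 3P/(2πz²) · [1 + (r/z)²]^(−5/2)
r/z = 2.9/2.4 = 1.2083; [1+(r/z)²]^(−5/2) = 0.10535.
Δσ_z = 3×1030/(2π×2.4²) × 0.10535 = 85.38 × 0.10535 = 8.995 kPa

Δσ_z ≈ 8.99 kPa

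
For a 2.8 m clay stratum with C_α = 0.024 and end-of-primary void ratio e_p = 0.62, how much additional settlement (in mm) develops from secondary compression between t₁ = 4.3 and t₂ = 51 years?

S_s ≈ 44.6 mm

Secondary compression: S_s = C_α·H/(1+e_p)·log₁₀(t₂/t₁)
S_s = 0.024×2.8/(1+0.62)×log₁₀(51/4.3)
    = 0.04148 × 1.074 = 0.04456 m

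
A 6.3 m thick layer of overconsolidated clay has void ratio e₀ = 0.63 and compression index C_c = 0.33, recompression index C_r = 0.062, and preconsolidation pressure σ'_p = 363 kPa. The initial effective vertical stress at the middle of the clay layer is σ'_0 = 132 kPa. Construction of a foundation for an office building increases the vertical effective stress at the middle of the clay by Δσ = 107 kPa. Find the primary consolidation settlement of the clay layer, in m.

Final effective stress: σ'_f = 132 + 107 = 239 kPa.
σ'_f = 239 ≤ σ'_p = 363 kPa, so the clay remains overconsolidated and only the recompression index applies:
S_c = C_r·H/(1+e₀)·log₁₀(σ'_f/σ'_0) = 0.062×6.3/1.63×log₁₀(239/132)
    = 0.23963 × 0.25782 = 0.06178 m

S_c ≈ 0.0618 m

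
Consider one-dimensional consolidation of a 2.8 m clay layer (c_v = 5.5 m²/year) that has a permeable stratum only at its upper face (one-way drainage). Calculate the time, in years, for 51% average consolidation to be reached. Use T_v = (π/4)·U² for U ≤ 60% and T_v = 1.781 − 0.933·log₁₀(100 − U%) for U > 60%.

Drainage path length: H_d = H = 2.8 m (single drainage).
U ≤ 60%: T_v = (π/4)·U² = (π/4)×0.51² = 0.20428.
t = T_v·H_d²/c_v = 0.20428×2.8²/5.5 = 0.2912 years.

t ≈ 0.291 years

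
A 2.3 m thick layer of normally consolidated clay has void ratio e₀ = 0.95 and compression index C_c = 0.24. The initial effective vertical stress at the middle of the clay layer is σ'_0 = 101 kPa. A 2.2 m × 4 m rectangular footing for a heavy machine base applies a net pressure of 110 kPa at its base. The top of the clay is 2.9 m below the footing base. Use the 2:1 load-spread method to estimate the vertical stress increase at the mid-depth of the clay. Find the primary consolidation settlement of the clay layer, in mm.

S_c ≈ 21.4 mm

Mid-depth of clay below the footing base: z = 2.9 + 2.3/2 = 4.05 m.
Stress increase at mid-clay by the 2:1 spreading method:
Δσ = qBL/((B+z)(L+z)) = 110×2.2×4/((2.2+4.05)(4+4.05)) = 19.24 kPa
Final effective stress: σ'_f = σ'_0 + Δσ = 101 + 19.24 = 120.24 kPa.
Normally consolidated clay, so the full stress increment lies on the virgin compression line:
S_c = C_c·H/(1+e₀)·log₁₀(σ'_f/σ'_0) = 0.24×2.3/(1+0.95)×log₁₀(120.24/101)
    = 0.28308 × 0.075728 = 0.02144 m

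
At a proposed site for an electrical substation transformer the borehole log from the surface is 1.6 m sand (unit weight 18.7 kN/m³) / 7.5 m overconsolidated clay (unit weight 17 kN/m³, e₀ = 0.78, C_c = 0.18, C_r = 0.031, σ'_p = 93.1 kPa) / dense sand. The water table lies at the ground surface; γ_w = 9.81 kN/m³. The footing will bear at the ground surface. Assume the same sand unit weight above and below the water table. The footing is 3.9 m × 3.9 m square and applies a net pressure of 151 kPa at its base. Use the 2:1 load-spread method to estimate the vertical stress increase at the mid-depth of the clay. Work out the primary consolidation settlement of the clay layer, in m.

Mid-depth of clay below the ground surface: z = 1.6 + 7.5/2 = 5.35 m.
Total vertical stress at mid-clay: σ_v = 18.7×1.6 + 17×3.75 = 93.67 kPa.
Pore pressure: u = 9.81×(5.35 − 0) = 52.483 kPa.
Initial effective stress: σ'_0 = σ_v − u = 93.67 − 52.483 = 41.187 kPa.
Stress increase at mid-clay by the 2:1 spreading method:
Δσ = qBL/((B+z)(L+z)) = 151×3.9×3.9/((3.9+5.35)(3.9+5.35)) = 26.842 kPa
Final effective stress: σ'_f = 41.187 + 26.842 = 68.029 kPa.
σ'_f = 68.029 ≤ σ'_p = 93.1 kPa, so the clay remains overconsolidated and only the recompression index applies:
S_c = C_r·H/(1+e₀)·log₁₀(σ'_f/σ'_0) = 0.031×7.5/1.78×log₁₀(68.029/41.187)
    = 0.13062 × 0.21793 = 0.02847 m

S_c ≈ 0.0285 m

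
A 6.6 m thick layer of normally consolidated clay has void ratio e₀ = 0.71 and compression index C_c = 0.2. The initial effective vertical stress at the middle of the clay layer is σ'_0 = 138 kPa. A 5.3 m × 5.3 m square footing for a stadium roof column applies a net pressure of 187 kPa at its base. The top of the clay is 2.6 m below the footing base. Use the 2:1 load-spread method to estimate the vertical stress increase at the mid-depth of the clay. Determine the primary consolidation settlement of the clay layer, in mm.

Mid-depth of clay below the footing base: z = 2.6 + 6.6/2 = 5.9 m.
Stress increase at mid-clay by the 2:1 spreading method:
Δσ = qBL/((B+z)(L+z)) = 187×5.3×5.3/((5.3+5.9)(5.3+5.9)) = 41.875 kPa
Final effective stress: σ'_f = σ'_0 + Δσ = 138 + 41.875 = 179.88 kPa.
Normally consolidated clay, so the full stress increment lies on the virgin compression line:
S_c = C_c·H/(1+e₀)·log₁₀(σ'_f/σ'_0) = 0.2×6.6/(1+0.71)×log₁₀(179.88/138)
    = 0.77193 × 0.1151 = 0.08885 m

S_c ≈ 88.8 mm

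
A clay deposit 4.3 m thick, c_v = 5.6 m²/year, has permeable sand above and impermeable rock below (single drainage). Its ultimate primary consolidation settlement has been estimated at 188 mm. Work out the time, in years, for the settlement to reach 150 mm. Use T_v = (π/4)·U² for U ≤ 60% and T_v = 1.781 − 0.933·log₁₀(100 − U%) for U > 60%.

t ≈ 1.86 years

Drainage path length: H_d = H = 4.3 m (single drainage).
U = S(t)/S_ult = 150/188 = 0.7979.
U > 60%: T_v = 1.781 − 0.933·log₁₀(100 − 79.787) = 0.56285.
t = T_v·H_d²/c_v = 0.56285×4.3²/5.6 = 1.858 years.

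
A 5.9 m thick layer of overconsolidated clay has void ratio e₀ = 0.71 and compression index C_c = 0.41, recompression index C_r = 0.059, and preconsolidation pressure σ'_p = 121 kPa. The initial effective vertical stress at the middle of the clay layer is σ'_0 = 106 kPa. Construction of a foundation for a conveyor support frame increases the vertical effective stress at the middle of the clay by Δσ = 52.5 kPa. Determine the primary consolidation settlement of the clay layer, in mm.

S_c ≈ 178 mm

Final effective stress: σ'_f = 106 + 52.5 = 158.5 kPa.
σ'_f = 158.5 > σ'_p = 121 kPa, so the stress path crosses the preconsolidation pressure — recompression up to σ'_p, then virgin compression beyond:
S_c = H/(1+e₀)·[C_r·log₁₀(σ'_p/σ'_0) + C_c·log₁₀(σ'_f/σ'_p)]
    = 5.9/1.71 × [0.059×log₁₀(121/106) + 0.41×log₁₀(158.5/121)]
    = 3.4503 × [0.0033913 + 0.04807] = 0.1776 m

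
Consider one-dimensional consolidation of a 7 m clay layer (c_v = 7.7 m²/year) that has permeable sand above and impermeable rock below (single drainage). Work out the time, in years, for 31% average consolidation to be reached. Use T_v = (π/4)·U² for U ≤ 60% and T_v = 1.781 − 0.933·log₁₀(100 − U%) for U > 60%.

t ≈ 0.48 years

Drainage path length: H_d = H = 7 m (single drainage).
U ≤ 60%: T_v = (π/4)·U² = (π/4)×0.31² = 0.075477.
t = T_v·H_d²/c_v = 0.075477×7²/7.7 = 0.4803 years.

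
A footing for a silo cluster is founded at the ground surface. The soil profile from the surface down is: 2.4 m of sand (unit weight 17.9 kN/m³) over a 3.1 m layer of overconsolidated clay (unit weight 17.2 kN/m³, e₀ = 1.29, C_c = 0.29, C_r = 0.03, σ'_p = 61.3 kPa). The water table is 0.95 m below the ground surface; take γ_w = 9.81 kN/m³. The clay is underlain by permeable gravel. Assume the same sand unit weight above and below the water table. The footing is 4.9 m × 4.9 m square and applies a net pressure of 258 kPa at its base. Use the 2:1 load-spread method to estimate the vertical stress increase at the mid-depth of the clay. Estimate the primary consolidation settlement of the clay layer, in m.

Mid-depth of clay below the ground surface: z = 2.4 + 3.1/2 = 3.95 m.
Total vertical stress at mid-clay: σ_v = 17.9×2.4 + 17.2×1.55 = 69.62 kPa.
Pore pressure: u = 9.81×(3.95 − 0.95) = 29.43 kPa.
Initial effective stress: σ'_0 = σ_v − u = 69.62 − 29.43 = 40.19 kPa.
Stress increase at mid-clay by the 2:1 spreading method:
Δσ = qBL/((B+z)(L+z)) = 258×4.9×4.9/((4.9+3.95)(4.9+3.95)) = 79.091 kPa
Final effective stress: σ'_f = 40.19 + 79.091 = 119.28 kPa.
σ'_f = 119.28 > σ'_p = 61.3 kPa, so the stress path crosses the preconsolidation pressure — recompression up to σ'_p, then virgin compression beyond:
S_c = H/(1+e₀)·[C_r·log₁₀(σ'_p/σ'_0) + C_c·log₁₀(σ'_f/σ'_p)]
    = 3.1/2.29 × [0.03×log₁₀(61.3/40.19) + 0.29×log₁₀(119.28/61.3)]
    = 1.3537 × [0.0055003 + 0.083841] = 0.1209 m

S_c ≈ 0.121 m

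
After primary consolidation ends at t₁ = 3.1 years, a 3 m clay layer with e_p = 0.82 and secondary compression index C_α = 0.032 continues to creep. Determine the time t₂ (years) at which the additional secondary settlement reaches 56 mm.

t₂ ≈ 35.7 years

S_s = C_α·H/(1+e_p)·log₁₀(t₂/t₁) ⇒ log₁₀(t₂/t₁) = S_s·(1+e_p)/(C_α·H).
log₁₀(t₂/t₁) = 0.056 × (1+0.82) / (0.032×3) = 1.062
t₂ = t₁ × 10^1.062 = 3.1 × 11.53 = 35.73 years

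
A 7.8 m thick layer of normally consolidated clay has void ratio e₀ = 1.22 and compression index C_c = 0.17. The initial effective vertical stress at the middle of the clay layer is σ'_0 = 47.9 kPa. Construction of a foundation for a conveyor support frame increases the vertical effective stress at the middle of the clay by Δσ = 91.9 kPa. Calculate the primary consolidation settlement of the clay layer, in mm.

Final effective stress: σ'_f = σ'_0 + Δσ = 47.9 + 91.9 = 139.8 kPa.
Normally consolidated clay, so the full stress increment lies on the virgin compression line:
S_c = C_c·H/(1+e₀)·log₁₀(σ'_f/σ'_0) = 0.17×7.8/(1+1.22)×log₁₀(139.8/47.9)
    = 0.5973 × 0.46517 = 0.2778 m

S_c ≈ 278 mm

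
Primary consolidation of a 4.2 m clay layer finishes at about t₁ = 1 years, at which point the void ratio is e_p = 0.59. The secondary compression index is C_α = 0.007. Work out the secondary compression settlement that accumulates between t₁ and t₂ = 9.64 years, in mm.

Secondary compression: S_s = C_α·H/(1+e_p)·log₁₀(t₂/t₁)
S_s = 0.007×4.2/(1+0.59)×log₁₀(9.64/1)
    = 0.01849 × 0.9841 = 0.0182 m

S_s ≈ 18.2 mm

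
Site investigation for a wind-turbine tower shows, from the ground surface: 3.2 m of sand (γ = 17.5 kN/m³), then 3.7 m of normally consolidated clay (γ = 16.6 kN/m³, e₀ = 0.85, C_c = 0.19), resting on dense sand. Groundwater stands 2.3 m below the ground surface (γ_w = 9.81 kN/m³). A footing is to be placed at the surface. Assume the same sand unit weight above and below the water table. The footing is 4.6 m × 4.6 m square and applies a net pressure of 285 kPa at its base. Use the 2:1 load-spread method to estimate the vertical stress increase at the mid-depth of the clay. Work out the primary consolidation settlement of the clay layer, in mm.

S_c ≈ 121 mm

Mid-depth of clay below the ground surface: z = 3.2 + 3.7/2 = 5.05 m.
Total vertical stress at mid-clay: σ_v = 17.5×3.2 + 16.6×1.85 = 86.71 kPa.
Pore pressure: u = 9.81×(5.05 − 2.3) = 26.978 kPa.
Initial effective stress: σ'_0 = σ_v − u = 86.71 − 26.978 = 59.732 kPa.
Stress increase at mid-clay by the 2:1 spreading method:
Δσ = qBL/((B+z)(L+z)) = 285×4.6×4.6/((4.6+5.05)(4.6+5.05)) = 64.76 kPa
Final effective stress: σ'_f = σ'_0 + Δσ = 59.732 + 64.76 = 124.49 kPa.
Normally consolidated clay, so the full stress increment lies on the virgin compression line:
S_c = C_c·H/(1+e₀)·log₁₀(σ'_f/σ'_0) = 0.19×3.7/(1+0.85)×log₁₀(124.49/59.732)
    = 0.38 × 0.31893 = 0.1212 m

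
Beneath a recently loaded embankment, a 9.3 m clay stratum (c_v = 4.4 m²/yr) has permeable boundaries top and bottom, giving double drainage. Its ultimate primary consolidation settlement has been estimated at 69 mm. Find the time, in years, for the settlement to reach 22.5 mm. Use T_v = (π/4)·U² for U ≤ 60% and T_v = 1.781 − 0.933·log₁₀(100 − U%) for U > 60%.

Drainage path length: H_d = H/2 = 4.65 m (double drainage).
U = S(t)/S_ult = 22.5/69 = 0.3261.
U ≤ 60%: T_v = (π/4)·U² = (π/4)×0.32609² = 0.083514.
t = T_v·H_d²/c_v = 0.083514×4.65²/4.4 = 0.4104 years.

t ≈ 0.41 years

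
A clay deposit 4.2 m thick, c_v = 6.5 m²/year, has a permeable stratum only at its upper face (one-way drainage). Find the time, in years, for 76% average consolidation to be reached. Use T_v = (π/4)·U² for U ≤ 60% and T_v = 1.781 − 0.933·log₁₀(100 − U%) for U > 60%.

Drainage path length: H_d = H = 4.2 m (single drainage).
U > 60%: T_v = 1.781 − 0.933·log₁₀(100 − 76) = 0.49326.
t = T_v·H_d²/c_v = 0.49326×4.2²/6.5 = 1.339 years.

t ≈ 1.34 years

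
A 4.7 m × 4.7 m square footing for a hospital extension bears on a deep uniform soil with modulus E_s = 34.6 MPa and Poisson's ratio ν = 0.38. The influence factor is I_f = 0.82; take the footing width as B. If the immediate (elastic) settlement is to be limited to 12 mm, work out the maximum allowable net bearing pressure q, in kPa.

q ≈ 126 kPa

E_s = 34.6 MPa = 34600 kPa.
S_e = q·B·(1−ν²)/E_s · I_f  ⇒  q = S_e·E_s / (B·(1−ν²)·I_f).
q = 0.012 × 34600 / (4.7 × 0.8556 × 0.82) = 125.9 kPa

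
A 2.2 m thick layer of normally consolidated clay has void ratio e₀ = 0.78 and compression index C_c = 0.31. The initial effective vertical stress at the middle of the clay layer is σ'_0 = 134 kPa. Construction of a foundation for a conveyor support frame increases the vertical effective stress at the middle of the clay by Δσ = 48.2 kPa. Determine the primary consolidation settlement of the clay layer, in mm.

Final effective stress: σ'_f = σ'_0 + Δσ = 134 + 48.2 = 182.2 kPa.
Normally consolidated clay, so the full stress increment lies on the virgin compression line:
S_c = C_c·H/(1+e₀)·log₁₀(σ'_f/σ'_0) = 0.31×2.2/(1+0.78)×log₁₀(182.2/134)
    = 0.38315 × 0.13344 = 0.05113 m

S_c ≈ 51.1 mm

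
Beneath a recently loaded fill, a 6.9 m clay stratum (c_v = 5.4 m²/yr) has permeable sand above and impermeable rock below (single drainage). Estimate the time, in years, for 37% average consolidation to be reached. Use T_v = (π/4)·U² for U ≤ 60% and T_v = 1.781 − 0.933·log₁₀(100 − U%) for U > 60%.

t ≈ 0.948 years

Drainage path length: H_d = H = 6.9 m (single drainage).
U ≤ 60%: T_v = (π/4)·U² = (π/4)×0.37² = 0.10752.
t = T_v·H_d²/c_v = 0.10752×6.9²/5.4 = 0.948 years.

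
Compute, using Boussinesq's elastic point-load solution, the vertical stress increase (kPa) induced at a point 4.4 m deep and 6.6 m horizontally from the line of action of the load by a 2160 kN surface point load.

Boussinesq vertical stress below a point load on an elastic half-space:
Δσ_z = 3P/(2πz²) · [1 + (r/z)²]^(−5/2)
r/z = 6.6/4.4 = 1.5; [1+(r/z)²]^(−5/2) = 0.052516.
Δσ_z = 3×2160/(2π×4.4²) × 0.052516 = 53.271 × 0.052516 = 2.798 kPa

Δσ_z ≈ 2.8 kPa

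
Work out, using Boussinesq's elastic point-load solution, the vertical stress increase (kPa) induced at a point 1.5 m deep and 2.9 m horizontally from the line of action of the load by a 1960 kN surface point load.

Δσ_z ≈ 8.51 kPa

Boussinesq vertical stress below a point load on an elastic half-space:
Δσ_z = 3P/(2πz²) · [1 + (r/z)²]^(−5/2)
r/z = 2.9/1.5 = 1.9333; [1+(r/z)²]^(−5/2) = 0.020467.
Δσ_z = 3×1960/(2π×1.5²) × 0.020467 = 415.92 × 0.020467 = 8.513 kPa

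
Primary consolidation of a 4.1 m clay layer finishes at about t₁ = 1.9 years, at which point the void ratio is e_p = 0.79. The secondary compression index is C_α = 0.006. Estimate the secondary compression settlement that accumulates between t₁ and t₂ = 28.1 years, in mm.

S_s ≈ 16.1 mm

Secondary compression: S_s = C_α·H/(1+e_p)·log₁₀(t₂/t₁)
S_s = 0.006×4.1/(1+0.79)×log₁₀(28.1/1.9)
    = 0.01374 × 1.17 = 0.01608 m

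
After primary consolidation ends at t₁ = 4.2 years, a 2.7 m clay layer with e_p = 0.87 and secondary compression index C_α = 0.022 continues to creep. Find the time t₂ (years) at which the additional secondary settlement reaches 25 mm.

t₂ ≈ 25.7 years

S_s = C_α·H/(1+e_p)·log₁₀(t₂/t₁) ⇒ log₁₀(t₂/t₁) = S_s·(1+e_p)/(C_α·H).
log₁₀(t₂/t₁) = 0.025 × (1+0.87) / (0.022×2.7) = 0.787
t₂ = t₁ × 10^0.787 = 4.2 × 6.124 = 25.72 years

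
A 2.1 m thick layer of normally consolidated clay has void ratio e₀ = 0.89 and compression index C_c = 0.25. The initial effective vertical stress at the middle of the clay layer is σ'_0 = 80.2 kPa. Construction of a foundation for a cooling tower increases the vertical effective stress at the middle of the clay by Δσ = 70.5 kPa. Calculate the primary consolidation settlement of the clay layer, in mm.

Final effective stress: σ'_f = σ'_0 + Δσ = 80.2 + 70.5 = 150.7 kPa.
Normally consolidated clay, so the full stress increment lies on the virgin compression line:
S_c = C_c·H/(1+e₀)·log₁₀(σ'_f/σ'_0) = 0.25×2.1/(1+0.89)×log₁₀(150.7/80.2)
    = 0.27778 × 0.27394 = 0.0761 m

S_c ≈ 76.1 mm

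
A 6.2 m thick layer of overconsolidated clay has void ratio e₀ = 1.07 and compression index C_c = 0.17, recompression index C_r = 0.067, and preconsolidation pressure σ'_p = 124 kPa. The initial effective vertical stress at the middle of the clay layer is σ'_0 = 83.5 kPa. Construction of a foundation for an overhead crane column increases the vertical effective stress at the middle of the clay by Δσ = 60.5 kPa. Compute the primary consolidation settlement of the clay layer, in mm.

S_c ≈ 67.5 mm

Final effective stress: σ'_f = 83.5 + 60.5 = 144 kPa.
σ'_f = 144 > σ'_p = 124 kPa, so the stress path crosses the preconsolidation pressure — recompression up to σ'_p, then virgin compression beyond:
S_c = H/(1+e₀)·[C_r·log₁₀(σ'_p/σ'_0) + C_c·log₁₀(σ'_f/σ'_p)]
    = 6.2/2.07 × [0.067×log₁₀(124/83.5) + 0.17×log₁₀(144/124)]
    = 2.9952 × [0.011506 + 0.01104] = 0.06753 m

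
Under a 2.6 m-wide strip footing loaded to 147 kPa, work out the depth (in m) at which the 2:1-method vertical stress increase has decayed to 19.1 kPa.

z ≈ 17.4 m

2:1 spreading — at depth z the loaded area has grown by z in each plan dimension:
qB/(B+z) = Δσ_z ⇒ z = qB/Δσ_z − B = 147×2.6/19.1 − 2.6 = 17.41 m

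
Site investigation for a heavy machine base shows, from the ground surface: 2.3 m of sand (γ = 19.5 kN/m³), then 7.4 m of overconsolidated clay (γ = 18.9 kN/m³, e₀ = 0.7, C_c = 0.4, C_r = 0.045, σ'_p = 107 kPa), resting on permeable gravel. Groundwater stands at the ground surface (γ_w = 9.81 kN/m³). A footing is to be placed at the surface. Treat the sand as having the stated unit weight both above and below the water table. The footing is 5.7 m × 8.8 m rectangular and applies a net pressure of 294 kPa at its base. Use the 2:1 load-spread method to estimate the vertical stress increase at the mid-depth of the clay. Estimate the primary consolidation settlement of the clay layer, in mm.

S_c ≈ 264 mm

Mid-depth of clay below the ground surface: z = 2.3 + 7.4/2 = 6 m.
Total vertical stress at mid-clay: σ_v = 19.5×2.3 + 18.9×3.7 = 114.78 kPa.
Pore pressure: u = 9.81×(6 − 0) = 58.86 kPa.
Initial effective stress: σ'_0 = σ_v − u = 114.78 − 58.86 = 55.92 kPa.
Stress increase at mid-clay by the 2:1 spreading method:
Δσ = qBL/((B+z)(L+z)) = 294×5.7×8.8/((5.7+6)(8.8+6)) = 85.164 kPa
Final effective stress: σ'_f = 55.92 + 85.164 = 141.08 kPa.
σ'_f = 141.08 > σ'_p = 107 kPa, so the stress path crosses the preconsolidation pressure — recompression up to σ'_p, then virgin compression beyond:
S_c = H/(1+e₀)·[C_r·log₁₀(σ'_p/σ'_0) + C_c·log₁₀(σ'_f/σ'_p)]
    = 7.4/1.7 × [0.045×log₁₀(107/55.92) + 0.4×log₁₀(141.08/107)]
    = 4.3529 × [0.012682 + 0.048033] = 0.2643 m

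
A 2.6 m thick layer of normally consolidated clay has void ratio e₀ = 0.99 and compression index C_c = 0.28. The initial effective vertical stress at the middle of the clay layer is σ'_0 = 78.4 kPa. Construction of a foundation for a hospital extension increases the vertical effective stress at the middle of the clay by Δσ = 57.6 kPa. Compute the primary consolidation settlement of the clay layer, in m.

Final effective stress: σ'_f = σ'_0 + Δσ = 78.4 + 57.6 = 136 kPa.
Normally consolidated clay, so the full stress increment lies on the virgin compression line:
S_c = C_c·H/(1+e₀)·log₁₀(σ'_f/σ'_0) = 0.28×2.6/(1+0.99)×log₁₀(136/78.4)
    = 0.36583 × 0.23922 = 0.08751 m

S_c ≈ 0.0875 m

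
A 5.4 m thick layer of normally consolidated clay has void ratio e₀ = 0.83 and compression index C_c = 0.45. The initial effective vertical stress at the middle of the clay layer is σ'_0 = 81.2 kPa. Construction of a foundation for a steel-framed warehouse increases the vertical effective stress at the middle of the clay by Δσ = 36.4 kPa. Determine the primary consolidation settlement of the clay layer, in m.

S_c ≈ 0.214 m

Final effective stress: σ'_f = σ'_0 + Δσ = 81.2 + 36.4 = 117.6 kPa.
Normally consolidated clay, so the full stress increment lies on the virgin compression line:
S_c = C_c·H/(1+e₀)·log₁₀(σ'_f/σ'_0) = 0.45×5.4/(1+0.83)×log₁₀(117.6/81.2)
    = 1.3279 × 0.16085 = 0.2136 m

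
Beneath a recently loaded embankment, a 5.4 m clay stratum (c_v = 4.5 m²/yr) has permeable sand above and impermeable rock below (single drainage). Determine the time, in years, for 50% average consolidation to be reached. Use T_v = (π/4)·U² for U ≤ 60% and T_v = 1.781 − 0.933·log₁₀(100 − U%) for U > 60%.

Drainage path length: H_d = H = 5.4 m (single drainage).
U ≤ 60%: T_v = (π/4)·U² = (π/4)×0.5² = 0.19635.
t = T_v·H_d²/c_v = 0.19635×5.4²/4.5 = 1.272 years.

t ≈ 1.27 years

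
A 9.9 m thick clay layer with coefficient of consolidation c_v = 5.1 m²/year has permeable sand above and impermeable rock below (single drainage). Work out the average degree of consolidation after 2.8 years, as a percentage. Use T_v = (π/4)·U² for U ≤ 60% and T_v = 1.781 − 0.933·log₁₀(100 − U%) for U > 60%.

U ≈ 43.1 %

Drainage path length: H_d = H = 9.9 m (single drainage).
T_v = c_v·t/H_d² = 5.1×2.8/9.9² = 0.1457.
T_v = 0.1457 corresponds to the U ≤ 60% branch:
U = √(4T_v/π) = 0.4307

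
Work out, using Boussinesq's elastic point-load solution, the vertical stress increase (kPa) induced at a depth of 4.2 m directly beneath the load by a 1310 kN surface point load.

Boussinesq vertical stress below a point load on an elastic half-space:
Δσ_z = 3P/(2πz²) · [1 + (r/z)²]^(−5/2)
r/z = 0/4.2 = 0; [1+(r/z)²]^(−5/2) = 1.
Δσ_z = 3×1310/(2π×4.2²) × 1 = 35.458 × 1 = 35.46 kPa

Δσ_z ≈ 35.5 kPa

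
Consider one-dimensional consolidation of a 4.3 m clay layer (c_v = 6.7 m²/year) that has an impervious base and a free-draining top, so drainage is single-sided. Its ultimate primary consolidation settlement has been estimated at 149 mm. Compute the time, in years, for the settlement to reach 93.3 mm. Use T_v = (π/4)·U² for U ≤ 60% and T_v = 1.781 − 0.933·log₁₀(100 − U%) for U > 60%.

Drainage path length: H_d = H = 4.3 m (single drainage).
U = S(t)/S_ult = 93.3/149 = 0.6262.
U > 60%: T_v = 1.781 − 0.933·log₁₀(100 − 62.617) = 0.3137.
t = T_v·H_d²/c_v = 0.3137×4.3²/6.7 = 0.8657 years.

t ≈ 0.866 years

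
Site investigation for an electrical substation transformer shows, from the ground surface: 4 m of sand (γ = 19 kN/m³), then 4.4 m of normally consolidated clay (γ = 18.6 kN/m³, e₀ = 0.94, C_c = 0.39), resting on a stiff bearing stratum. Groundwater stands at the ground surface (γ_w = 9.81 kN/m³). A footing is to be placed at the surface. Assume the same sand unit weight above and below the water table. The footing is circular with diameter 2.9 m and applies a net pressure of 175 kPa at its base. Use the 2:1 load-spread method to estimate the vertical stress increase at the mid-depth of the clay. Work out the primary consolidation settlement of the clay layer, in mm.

S_c ≈ 106 mm

Mid-depth of clay below the ground surface: z = 4 + 4.4/2 = 6.2 m.
Total vertical stress at mid-clay: σ_v = 19×4 + 18.6×2.2 = 116.92 kPa.
Pore pressure: u = 9.81×(6.2 − 0) = 60.822 kPa.
Initial effective stress: σ'_0 = σ_v − u = 116.92 − 60.822 = 56.098 kPa.
Stress increase at mid-clay by the 2:1 spreading method:
Δσ ≈ qD²/(D+z)² = 175×2.9²/(2.9+6.2)² = 17.773 kPa
Final effective stress: σ'_f = σ'_0 + Δσ = 56.098 + 17.773 = 73.871 kPa.
Normally consolidated clay, so the full stress increment lies on the virgin compression line:
S_c = C_c·H/(1+e₀)·log₁₀(σ'_f/σ'_0) = 0.39×4.4/(1+0.94)×log₁₀(73.871/56.098)
    = 0.88454 × 0.11953 = 0.1057 m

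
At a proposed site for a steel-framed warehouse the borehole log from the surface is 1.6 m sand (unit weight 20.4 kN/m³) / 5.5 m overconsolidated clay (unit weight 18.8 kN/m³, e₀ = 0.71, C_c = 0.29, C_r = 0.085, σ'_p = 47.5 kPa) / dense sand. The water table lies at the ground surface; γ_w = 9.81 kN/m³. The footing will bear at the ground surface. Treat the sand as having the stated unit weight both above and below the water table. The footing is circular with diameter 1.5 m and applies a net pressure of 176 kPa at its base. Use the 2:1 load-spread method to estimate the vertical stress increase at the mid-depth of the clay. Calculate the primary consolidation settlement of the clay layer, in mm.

Mid-depth of clay below the ground surface: z = 1.6 + 5.5/2 = 4.35 m.
Total vertical stress at mid-clay: σ_v = 20.4×1.6 + 18.8×2.75 = 84.34 kPa.
Pore pressure: u = 9.81×(4.35 − 0) = 42.673 kPa.
Initial effective stress: σ'_0 = σ_v − u = 84.34 − 42.673 = 41.667 kPa.
Stress increase at mid-clay by the 2:1 spreading method:
Δσ ≈ qD²/(D+z)² = 176×1.5²/(1.5+4.35)² = 11.571 kPa
Final effective stress: σ'_f = 41.667 + 11.571 = 53.238 kPa.
σ'_f = 53.238 > σ'_p = 47.5 kPa, so the stress path crosses the preconsolidation pressure — recompression up to σ'_p, then virgin compression beyond:
S_c = H/(1+e₀)·[C_r·log₁₀(σ'_p/σ'_0) + C_c·log₁₀(σ'_f/σ'_p)]
    = 5.5/1.71 × [0.085×log₁₀(47.5/41.667) + 0.29×log₁₀(53.238/47.5)]
    = 3.2164 × [0.0048366 + 0.014363] = 0.06175 m

S_c ≈ 61.8 mm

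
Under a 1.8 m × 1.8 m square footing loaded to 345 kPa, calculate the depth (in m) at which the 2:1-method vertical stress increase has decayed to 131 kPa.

z ≈ 1.12 m

2:1 spreading — at depth z the loaded area has grown by z in each plan dimension:
qB²/(B+z)² = Δσ_z ⇒ z = B(√(q/Δσ_z) − 1) = 1.8×(√(345/131) − 1) = 1.121 m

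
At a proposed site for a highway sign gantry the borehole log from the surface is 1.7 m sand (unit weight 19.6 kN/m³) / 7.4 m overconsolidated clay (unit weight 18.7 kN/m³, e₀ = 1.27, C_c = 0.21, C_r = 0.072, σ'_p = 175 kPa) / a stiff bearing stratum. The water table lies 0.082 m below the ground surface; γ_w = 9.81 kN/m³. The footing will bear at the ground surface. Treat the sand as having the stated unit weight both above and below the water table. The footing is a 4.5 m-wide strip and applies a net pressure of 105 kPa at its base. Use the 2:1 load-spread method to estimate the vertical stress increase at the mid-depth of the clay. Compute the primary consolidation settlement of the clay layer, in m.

S_c ≈ 0.068 m

Mid-depth of clay below the ground surface: z = 1.7 + 7.4/2 = 5.4 m.
Total vertical stress at mid-clay: σ_v = 19.6×1.7 + 18.7×3.7 = 102.51 kPa.
Pore pressure: u = 9.81×(5.4 − 0.082) = 52.17 kPa.
Initial effective stress: σ'_0 = σ_v − u = 102.51 − 52.17 = 50.34 kPa.
Stress increase at mid-clay by the 2:1 spreading method:
Δσ = qB/(B+z) = 105×4.5/(4.5+5.4) = 47.727 kPa
Final effective stress: σ'_f = 50.34 + 47.727 = 98.067 kPa.
σ'_f = 98.067 ≤ σ'_p = 175 kPa, so the clay remains overconsolidated and only the recompression index applies:
S_c = C_r·H/(1+e₀)·log₁₀(σ'_f/σ'_0) = 0.072×7.4/2.27×log₁₀(98.067/50.34)
    = 0.23471 × 0.28961 = 0.06798 m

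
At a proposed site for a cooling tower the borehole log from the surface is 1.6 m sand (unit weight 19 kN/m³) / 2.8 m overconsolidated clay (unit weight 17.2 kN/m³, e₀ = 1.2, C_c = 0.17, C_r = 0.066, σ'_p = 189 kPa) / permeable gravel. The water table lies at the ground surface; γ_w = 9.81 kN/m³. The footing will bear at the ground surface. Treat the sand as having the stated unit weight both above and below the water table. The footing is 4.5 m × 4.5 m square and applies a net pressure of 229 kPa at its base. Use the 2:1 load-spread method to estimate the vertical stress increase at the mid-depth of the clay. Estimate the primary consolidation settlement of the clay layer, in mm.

S_c ≈ 53.1 mm

Mid-depth of clay below the ground surface: z = 1.6 + 2.8/2 = 3 m.
Total vertical stress at mid-clay: σ_v = 19×1.6 + 17.2×1.4 = 54.48 kPa.
Pore pressure: u = 9.81×(3 − 0) = 29.43 kPa.
Initial effective stress: σ'_0 = σ_v − u = 54.48 − 29.43 = 25.05 kPa.
Stress increase at mid-clay by the 2:1 spreading method:
Δσ = qBL/((B+z)(L+z)) = 229×4.5×4.5/((4.5+3)(4.5+3)) = 82.44 kPa
Final effective stress: σ'_f = 25.05 + 82.44 = 107.49 kPa.
σ'_f = 107.49 ≤ σ'_p = 189 kPa, so the clay remains overconsolidated and only the recompression index applies:
S_c = C_r·H/(1+e₀)·log₁₀(σ'_f/σ'_0) = 0.066×2.8/2.2×log₁₀(107.49/25.05)
    = 0.083998 × 0.63256 = 0.05313 m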